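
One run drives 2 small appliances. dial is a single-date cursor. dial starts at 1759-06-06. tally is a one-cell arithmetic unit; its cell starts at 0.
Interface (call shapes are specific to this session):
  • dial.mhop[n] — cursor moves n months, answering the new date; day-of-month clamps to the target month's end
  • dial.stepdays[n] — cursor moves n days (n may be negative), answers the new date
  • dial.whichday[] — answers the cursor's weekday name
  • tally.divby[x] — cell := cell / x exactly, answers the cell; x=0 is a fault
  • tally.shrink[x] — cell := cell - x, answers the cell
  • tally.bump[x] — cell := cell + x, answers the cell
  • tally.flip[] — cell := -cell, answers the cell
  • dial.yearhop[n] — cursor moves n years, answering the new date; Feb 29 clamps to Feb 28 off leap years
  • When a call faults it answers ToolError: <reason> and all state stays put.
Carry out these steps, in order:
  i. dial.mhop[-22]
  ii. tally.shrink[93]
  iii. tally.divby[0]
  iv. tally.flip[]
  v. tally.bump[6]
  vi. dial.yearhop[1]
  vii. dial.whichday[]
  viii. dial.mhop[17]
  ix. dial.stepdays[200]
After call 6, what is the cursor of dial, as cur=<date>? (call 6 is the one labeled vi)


Step: mhop[n='-22']
Result: 1757-08-06
Step: shrink[x='93']
Result: -93
Step: divby[x='0']
Result: ToolError: division by zero
Step: flip[]
Result: 93
Step: bump[x='6']
Result: 99
Step: yearhop[n='1']
Result: 1758-08-06
Step: whichday[]
Result: Sunday
Step: mhop[n='17']
Result: 1760-01-06
Step: stepdays[n='200']
Result: 1760-07-24

Answer: cur=1758-08-06


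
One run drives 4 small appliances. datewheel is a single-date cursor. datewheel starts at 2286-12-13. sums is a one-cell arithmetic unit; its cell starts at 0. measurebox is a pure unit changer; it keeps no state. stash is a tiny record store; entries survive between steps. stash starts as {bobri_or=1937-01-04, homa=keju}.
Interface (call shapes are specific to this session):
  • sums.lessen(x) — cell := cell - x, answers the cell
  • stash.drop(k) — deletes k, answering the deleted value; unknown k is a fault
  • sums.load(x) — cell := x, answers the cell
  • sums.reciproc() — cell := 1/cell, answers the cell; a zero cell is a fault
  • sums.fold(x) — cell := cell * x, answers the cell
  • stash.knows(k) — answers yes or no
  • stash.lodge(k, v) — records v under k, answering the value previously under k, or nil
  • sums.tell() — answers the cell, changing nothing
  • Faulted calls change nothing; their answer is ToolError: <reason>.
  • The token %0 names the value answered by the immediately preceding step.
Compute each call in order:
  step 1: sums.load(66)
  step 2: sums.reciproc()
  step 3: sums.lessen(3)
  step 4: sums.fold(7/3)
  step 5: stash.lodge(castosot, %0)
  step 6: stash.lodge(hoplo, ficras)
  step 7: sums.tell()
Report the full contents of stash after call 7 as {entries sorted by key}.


Answer: {bobri_or=1937-01-04, castosot=-1379/198, homa=keju, hoplo=ficras}

Derivation:
# 1. sums.load(x→66) == 66
# 2. sums.reciproc() == 1/66
# 3. sums.lessen(x→3) == -197/66
# 4. sums.fold(x→7/3) == -1379/198
# 5. stash.lodge(k→castosot, v→%0) == nil
# 6. stash.lodge(k→hoplo, v→ficras) == nil
# 7. sums.tell() == -1379/198


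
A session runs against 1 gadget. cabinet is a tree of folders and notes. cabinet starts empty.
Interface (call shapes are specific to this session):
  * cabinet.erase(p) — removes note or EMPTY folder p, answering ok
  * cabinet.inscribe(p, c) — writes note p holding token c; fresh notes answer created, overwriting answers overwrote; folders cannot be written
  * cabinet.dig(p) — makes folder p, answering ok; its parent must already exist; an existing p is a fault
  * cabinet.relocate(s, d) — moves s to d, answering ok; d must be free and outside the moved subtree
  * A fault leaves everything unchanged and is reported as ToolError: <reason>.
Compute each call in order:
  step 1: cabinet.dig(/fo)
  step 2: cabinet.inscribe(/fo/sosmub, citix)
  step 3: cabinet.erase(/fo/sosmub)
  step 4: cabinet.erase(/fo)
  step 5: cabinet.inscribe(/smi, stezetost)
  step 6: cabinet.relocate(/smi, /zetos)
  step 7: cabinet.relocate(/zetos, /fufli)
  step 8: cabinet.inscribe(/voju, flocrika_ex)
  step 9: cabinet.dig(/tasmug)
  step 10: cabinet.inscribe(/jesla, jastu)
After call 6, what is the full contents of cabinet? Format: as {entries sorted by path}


% cabinet.dig(p=/fo) : ok
% cabinet.inscribe(p=/fo/sosmub, c=citix) : created
% cabinet.erase(p=/fo/sosmub) : ok
% cabinet.erase(p=/fo) : ok
% cabinet.inscribe(p=/smi, c=stezetost) : created
% cabinet.relocate(s=/smi, d=/zetos) : ok
% cabinet.relocate(s=/zetos, d=/fufli) : ok
% cabinet.inscribe(p=/voju, c=flocrika_ex) : created
% cabinet.dig(p=/tasmug) : ok
% cabinet.inscribe(p=/jesla, c=jastu) : created

Answer: {zetos=stezetost}


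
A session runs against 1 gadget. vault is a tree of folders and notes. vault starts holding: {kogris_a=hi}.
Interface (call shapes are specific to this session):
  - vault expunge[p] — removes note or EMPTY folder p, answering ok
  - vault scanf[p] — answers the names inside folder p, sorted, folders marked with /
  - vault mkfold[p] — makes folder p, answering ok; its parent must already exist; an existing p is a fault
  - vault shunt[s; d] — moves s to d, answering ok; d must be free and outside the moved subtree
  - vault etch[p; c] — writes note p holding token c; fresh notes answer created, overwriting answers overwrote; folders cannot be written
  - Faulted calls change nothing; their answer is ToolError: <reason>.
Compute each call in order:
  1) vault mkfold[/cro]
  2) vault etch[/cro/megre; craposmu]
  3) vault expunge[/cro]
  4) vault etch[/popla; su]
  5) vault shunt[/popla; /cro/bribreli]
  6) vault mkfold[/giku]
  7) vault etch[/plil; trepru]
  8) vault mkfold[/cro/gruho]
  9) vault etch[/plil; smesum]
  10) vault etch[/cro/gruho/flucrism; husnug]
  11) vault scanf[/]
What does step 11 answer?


> vault mkfold p='/cro'
[out] ok
> vault etch p='/cro/megre' c='craposmu'
[out] created
> vault expunge p='/cro'
[out] ToolError: not empty
> vault etch p='/popla' c='su'
[out] created
> vault shunt s='/popla' d='/cro/bribreli'
[out] ok
> vault mkfold p='/giku'
[out] ok
> vault etch p='/plil' c='trepru'
[out] created
> vault mkfold p='/cro/gruho'
[out] ok
> vault etch p='/plil' c='smesum'
[out] overwrote
> vault etch p='/cro/gruho/flucrism' c='husnug'
[out] created
> vault scanf p='/'
[out] [cro/, giku/, kogris_a, plil]

Answer: [cro/, giku/, kogris_a, plil]


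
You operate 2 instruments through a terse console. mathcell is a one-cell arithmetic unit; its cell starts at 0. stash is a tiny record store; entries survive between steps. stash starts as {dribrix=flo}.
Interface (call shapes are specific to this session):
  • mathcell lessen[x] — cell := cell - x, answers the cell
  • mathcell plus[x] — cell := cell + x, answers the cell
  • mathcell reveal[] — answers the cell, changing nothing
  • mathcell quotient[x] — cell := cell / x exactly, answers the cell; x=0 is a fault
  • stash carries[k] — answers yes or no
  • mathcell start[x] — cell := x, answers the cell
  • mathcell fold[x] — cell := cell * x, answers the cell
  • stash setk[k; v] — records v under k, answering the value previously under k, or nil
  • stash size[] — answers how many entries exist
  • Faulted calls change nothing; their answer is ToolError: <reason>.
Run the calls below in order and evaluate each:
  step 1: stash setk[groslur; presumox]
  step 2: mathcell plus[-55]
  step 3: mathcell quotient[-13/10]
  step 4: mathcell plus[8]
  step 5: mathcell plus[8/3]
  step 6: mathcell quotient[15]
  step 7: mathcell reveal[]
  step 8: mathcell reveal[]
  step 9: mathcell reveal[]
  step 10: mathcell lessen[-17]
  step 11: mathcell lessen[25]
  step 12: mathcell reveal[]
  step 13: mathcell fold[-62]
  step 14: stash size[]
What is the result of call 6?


Answer: 2066/585

Derivation:
CALL stash setk[groslur; presumox]
RET  nil
CALL mathcell plus[-55]
RET  -55
CALL mathcell quotient[-13/10]
RET  550/13
CALL mathcell plus[8]
RET  654/13
CALL mathcell plus[8/3]
RET  2066/39
CALL mathcell quotient[15]
RET  2066/585
CALL mathcell reveal[]
RET  2066/585
CALL mathcell reveal[]
RET  2066/585
CALL mathcell reveal[]
RET  2066/585
CALL mathcell lessen[-17]
RET  12011/585
CALL mathcell lessen[25]
RET  -2614/585
CALL mathcell reveal[]
RET  -2614/585
CALL mathcell fold[-62]
RET  162068/585
CALL stash size[]
RET  2


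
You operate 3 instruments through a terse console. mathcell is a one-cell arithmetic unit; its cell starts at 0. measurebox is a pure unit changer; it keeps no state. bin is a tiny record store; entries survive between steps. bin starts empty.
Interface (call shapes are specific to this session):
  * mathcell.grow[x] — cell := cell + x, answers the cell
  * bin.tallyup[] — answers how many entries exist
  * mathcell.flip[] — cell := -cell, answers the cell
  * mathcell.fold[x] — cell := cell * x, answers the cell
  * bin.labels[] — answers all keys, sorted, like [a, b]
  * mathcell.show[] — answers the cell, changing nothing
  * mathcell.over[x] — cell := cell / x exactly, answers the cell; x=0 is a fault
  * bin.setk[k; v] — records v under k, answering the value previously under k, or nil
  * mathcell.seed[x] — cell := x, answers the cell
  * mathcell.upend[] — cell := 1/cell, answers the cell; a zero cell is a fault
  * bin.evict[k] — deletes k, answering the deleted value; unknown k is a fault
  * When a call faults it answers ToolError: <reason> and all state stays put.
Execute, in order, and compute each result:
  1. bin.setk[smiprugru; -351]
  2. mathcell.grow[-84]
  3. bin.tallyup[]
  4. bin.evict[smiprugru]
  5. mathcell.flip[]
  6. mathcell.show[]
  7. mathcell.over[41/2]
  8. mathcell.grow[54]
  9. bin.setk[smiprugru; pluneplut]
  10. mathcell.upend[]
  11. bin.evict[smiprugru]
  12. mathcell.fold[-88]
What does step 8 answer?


# bin.setk(smiprugru, -351) ~> nil
# mathcell.grow(-84) ~> -84
# bin.tallyup() ~> 1
# bin.evict(smiprugru) ~> -351
# mathcell.flip() ~> 84
# mathcell.show() ~> 84
# mathcell.over(41/2) ~> 168/41
# mathcell.grow(54) ~> 2382/41
# bin.setk(smiprugru, pluneplut) ~> nil
# mathcell.upend() ~> 41/2382
# bin.evict(smiprugru) ~> pluneplut
# mathcell.fold(-88) ~> -1804/1191

Answer: 2382/41


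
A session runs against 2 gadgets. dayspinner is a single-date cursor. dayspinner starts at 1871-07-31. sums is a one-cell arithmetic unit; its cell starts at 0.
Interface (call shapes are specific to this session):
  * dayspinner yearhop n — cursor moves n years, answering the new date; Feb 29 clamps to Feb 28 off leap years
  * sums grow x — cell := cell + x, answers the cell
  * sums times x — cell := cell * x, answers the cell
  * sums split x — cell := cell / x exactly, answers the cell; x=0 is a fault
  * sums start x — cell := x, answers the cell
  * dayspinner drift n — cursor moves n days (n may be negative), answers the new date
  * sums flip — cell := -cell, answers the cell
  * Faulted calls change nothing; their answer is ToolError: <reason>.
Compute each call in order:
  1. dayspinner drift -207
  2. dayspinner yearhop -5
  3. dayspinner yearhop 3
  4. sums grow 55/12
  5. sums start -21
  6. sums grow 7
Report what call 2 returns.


% dayspinner drift(-207) -> 1871-01-05
% dayspinner yearhop(-5) -> 1866-01-05
% dayspinner yearhop(3) -> 1869-01-05
% sums grow(55/12) -> 55/12
% sums start(-21) -> -21
% sums grow(7) -> -14

Answer: 1866-01-05


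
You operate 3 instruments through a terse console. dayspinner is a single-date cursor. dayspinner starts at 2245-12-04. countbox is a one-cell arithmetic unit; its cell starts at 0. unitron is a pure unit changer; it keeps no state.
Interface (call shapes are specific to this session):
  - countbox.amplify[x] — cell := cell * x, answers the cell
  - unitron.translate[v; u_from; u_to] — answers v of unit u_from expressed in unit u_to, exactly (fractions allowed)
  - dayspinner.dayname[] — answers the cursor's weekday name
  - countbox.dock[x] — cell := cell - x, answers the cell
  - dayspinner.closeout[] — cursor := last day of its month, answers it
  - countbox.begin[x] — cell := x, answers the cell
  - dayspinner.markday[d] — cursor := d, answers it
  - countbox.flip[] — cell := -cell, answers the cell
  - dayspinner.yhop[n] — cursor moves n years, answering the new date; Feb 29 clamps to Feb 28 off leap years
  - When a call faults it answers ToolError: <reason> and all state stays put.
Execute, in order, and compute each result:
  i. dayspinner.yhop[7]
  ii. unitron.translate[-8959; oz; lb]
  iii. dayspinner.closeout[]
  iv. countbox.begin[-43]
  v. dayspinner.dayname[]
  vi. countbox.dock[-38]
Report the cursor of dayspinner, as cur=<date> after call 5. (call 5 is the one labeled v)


Answer: cur=2252-12-31

Derivation:
~$ dayspinner.yhop n: 7
[out] 2252-12-04
~$ unitron.translate v: -8959 u_from: oz u_to: lb
[out] -8959/16
~$ dayspinner.closeout
[out] 2252-12-31
~$ countbox.begin x: -43
[out] -43
~$ dayspinner.dayname
[out] Friday
~$ countbox.dock x: -38
[out] -5


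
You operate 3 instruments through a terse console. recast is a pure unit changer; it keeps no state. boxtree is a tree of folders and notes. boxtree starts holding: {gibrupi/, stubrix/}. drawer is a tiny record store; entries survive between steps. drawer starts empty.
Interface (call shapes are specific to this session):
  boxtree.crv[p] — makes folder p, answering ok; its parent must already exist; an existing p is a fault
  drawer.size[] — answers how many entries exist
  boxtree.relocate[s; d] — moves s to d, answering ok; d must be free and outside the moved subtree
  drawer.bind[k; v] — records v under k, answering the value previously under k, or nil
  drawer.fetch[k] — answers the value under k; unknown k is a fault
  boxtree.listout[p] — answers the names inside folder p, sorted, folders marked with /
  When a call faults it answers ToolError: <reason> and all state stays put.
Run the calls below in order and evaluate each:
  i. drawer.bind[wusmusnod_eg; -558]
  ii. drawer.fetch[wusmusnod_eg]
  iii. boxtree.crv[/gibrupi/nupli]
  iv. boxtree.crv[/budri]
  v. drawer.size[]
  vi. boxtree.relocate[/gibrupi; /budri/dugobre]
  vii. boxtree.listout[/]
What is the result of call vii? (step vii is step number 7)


I try bind(k=wusmusnod_eg, v=-558), and see nil.
Using fetch(k=wusmusnod_eg), giving -558.
I call crv(p=/gibrupi/nupli), and see ok.
Then crv(p=/budri), and observe ok.
Invoking size, which returns 1.
I call relocate(s=/gibrupi, d=/budri/dugobre), which returns ok.
Then listout(p=/), giving [budri/, stubrix/].

Answer: [budri/, stubrix/]


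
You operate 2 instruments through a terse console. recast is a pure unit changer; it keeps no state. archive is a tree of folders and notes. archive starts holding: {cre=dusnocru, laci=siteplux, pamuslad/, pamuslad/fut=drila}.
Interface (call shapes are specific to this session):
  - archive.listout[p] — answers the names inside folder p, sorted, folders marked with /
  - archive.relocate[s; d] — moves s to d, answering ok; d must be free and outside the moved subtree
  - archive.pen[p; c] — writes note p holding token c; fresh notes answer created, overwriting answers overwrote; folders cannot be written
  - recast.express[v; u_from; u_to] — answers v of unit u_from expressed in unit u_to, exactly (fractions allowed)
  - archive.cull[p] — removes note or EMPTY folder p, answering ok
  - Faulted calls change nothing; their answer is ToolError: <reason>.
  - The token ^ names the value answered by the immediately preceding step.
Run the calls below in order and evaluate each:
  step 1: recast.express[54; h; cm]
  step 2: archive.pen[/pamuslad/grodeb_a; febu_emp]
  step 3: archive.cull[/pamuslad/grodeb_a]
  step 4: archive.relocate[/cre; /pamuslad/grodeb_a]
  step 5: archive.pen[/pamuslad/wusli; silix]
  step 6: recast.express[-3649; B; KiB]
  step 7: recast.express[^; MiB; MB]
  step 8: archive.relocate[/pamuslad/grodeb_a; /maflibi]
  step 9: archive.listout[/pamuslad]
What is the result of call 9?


Answer: [fut, wusli]

Derivation:
→ express(54, h, cm)
← ToolError: incompatible units
→ pen(/pamuslad/grodeb_a, febu_emp)
← created
→ cull(/pamuslad/grodeb_a)
← ok
→ relocate(/cre, /pamuslad/grodeb_a)
← ok
→ pen(/pamuslad/wusli, silix)
← created
→ express(-3649, B, KiB)
← -3649/1024
→ express(^, MiB, MB)
← -58384/15625
→ relocate(/pamuslad/grodeb_a, /maflibi)
← ok
→ listout(/pamuslad)
← [fut, wusli]


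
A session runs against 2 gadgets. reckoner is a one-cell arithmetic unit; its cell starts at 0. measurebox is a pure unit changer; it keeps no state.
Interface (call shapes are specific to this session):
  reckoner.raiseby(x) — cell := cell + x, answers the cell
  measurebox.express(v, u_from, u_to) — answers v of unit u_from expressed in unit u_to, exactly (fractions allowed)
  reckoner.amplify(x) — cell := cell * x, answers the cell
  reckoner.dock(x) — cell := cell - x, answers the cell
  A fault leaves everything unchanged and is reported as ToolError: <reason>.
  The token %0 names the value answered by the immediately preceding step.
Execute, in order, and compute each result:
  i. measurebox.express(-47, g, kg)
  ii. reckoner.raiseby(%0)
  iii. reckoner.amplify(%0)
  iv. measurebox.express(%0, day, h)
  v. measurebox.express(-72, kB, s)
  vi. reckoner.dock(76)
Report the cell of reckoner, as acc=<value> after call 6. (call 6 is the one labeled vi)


~$ measurebox.express -47 g kg
:: -47/1000
~$ reckoner.raiseby %0
:: -47/1000
~$ reckoner.amplify %0
:: 2209/1000000
~$ measurebox.express %0 day h
:: 6627/125000
~$ measurebox.express -72 kB s
:: ToolError: incompatible units
~$ reckoner.dock 76
:: -75997791/1000000

Answer: acc=-75997791/1000000


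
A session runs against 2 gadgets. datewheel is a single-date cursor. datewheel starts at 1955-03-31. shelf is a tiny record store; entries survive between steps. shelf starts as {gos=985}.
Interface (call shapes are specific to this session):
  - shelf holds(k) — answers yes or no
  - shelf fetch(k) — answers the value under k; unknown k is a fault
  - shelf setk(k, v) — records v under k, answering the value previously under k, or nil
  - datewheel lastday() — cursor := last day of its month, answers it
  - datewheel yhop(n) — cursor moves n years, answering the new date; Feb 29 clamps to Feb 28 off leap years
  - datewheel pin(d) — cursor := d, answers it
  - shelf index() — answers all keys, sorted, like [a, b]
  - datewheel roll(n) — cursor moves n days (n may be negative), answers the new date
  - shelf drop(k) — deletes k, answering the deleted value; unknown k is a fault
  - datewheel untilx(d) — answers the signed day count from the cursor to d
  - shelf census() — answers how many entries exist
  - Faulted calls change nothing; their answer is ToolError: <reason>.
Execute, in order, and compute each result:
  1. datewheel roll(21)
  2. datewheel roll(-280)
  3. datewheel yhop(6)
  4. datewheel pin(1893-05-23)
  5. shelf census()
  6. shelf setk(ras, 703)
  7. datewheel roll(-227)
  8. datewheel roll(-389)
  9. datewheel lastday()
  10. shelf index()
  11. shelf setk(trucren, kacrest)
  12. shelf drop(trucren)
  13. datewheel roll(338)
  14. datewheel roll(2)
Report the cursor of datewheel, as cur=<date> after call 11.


Answer: cur=1891-09-30

Derivation:
% datewheel roll(n='21') == 1955-04-21
% datewheel roll(n='-280') == 1954-07-15
% datewheel yhop(n='6') == 1960-07-15
% datewheel pin(d='1893-05-23') == 1893-05-23
% shelf census() == 1
% shelf setk(k='ras', v='703') == nil
% datewheel roll(n='-227') == 1892-10-08
% datewheel roll(n='-389') == 1891-09-15
% datewheel lastday() == 1891-09-30
% shelf index() == [gos, ras]
% shelf setk(k='trucren', v='kacrest') == nil
% shelf drop(k='trucren') == kacrest
% datewheel roll(n='338') == 1892-09-02
% datewheel roll(n='2') == 1892-09-04


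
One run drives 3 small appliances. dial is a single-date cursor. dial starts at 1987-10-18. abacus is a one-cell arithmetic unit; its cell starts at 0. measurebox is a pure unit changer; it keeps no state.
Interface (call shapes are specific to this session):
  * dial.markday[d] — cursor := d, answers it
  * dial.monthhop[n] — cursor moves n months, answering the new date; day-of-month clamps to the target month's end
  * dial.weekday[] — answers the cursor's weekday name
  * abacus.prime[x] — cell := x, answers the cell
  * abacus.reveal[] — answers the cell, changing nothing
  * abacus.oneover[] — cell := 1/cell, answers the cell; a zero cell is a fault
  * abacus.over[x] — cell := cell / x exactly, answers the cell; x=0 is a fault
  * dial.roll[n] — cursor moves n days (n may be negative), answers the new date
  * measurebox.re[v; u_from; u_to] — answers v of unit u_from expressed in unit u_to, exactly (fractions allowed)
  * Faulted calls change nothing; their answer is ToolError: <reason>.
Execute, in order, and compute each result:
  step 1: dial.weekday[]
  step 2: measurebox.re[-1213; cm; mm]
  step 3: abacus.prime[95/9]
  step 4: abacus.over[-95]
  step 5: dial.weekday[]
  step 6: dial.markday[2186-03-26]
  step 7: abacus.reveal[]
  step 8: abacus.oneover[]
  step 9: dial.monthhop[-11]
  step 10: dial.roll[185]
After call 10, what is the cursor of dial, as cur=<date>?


→ dial.weekday()
← Sunday
→ measurebox.re(v=-1213, u_from=cm, u_to=mm)
← -12130
→ abacus.prime(x=95/9)
← 95/9
→ abacus.over(x=-95)
← -1/9
→ dial.weekday()
← Sunday
→ dial.markday(d=2186-03-26)
← 2186-03-26
→ abacus.reveal()
← -1/9
→ abacus.oneover()
← -9
→ dial.monthhop(n=-11)
← 2185-04-26
→ dial.roll(n=185)
← 2185-10-28

Answer: cur=2185-10-28


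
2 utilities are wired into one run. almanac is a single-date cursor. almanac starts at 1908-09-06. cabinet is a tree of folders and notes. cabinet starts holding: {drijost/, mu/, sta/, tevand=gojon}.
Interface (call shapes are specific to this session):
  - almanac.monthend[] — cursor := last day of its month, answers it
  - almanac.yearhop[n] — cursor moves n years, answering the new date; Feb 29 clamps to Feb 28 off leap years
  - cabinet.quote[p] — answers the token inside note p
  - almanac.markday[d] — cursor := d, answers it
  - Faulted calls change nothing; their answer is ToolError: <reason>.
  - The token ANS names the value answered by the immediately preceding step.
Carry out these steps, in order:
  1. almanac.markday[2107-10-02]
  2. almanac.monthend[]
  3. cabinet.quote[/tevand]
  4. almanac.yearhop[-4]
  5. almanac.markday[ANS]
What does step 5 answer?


Answer: 2103-10-31

Derivation:
>>> almanac.markday d: 2107-10-02
[out] 2107-10-02
>>> almanac.monthend
[out] 2107-10-31
>>> cabinet.quote p: /tevand
[out] gojon
>>> almanac.yearhop n: -4
[out] 2103-10-31
>>> almanac.markday d: ANS
[out] 2103-10-31


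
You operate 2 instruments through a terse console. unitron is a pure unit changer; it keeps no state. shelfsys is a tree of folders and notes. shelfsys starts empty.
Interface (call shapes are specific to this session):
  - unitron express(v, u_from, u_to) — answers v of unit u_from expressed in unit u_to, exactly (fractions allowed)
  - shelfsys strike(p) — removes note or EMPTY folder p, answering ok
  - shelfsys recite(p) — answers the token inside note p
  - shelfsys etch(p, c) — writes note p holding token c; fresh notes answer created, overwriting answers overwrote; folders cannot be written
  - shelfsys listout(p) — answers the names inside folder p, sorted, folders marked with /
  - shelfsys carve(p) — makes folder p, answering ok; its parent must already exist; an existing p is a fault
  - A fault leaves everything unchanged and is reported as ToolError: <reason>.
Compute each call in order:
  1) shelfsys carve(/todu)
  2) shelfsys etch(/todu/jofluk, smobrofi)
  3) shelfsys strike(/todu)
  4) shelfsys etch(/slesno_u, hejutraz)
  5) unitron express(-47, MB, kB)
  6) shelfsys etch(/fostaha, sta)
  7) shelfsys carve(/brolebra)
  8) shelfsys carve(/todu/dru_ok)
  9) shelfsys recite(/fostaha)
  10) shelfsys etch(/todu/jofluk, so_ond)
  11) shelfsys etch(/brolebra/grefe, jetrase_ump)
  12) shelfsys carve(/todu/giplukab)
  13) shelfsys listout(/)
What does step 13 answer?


CALL shelfsys carve[/todu]
RET  ok
CALL shelfsys etch[/todu/jofluk; smobrofi]
RET  created
CALL shelfsys strike[/todu]
RET  ToolError: not empty
CALL shelfsys etch[/slesno_u; hejutraz]
RET  created
CALL unitron express[-47; MB; kB]
RET  -47000
CALL shelfsys etch[/fostaha; sta]
RET  created
CALL shelfsys carve[/brolebra]
RET  ok
CALL shelfsys carve[/todu/dru_ok]
RET  ok
CALL shelfsys recite[/fostaha]
RET  sta
CALL shelfsys etch[/todu/jofluk; so_ond]
RET  overwrote
CALL shelfsys etch[/brolebra/grefe; jetrase_ump]
RET  created
CALL shelfsys carve[/todu/giplukab]
RET  ok
CALL shelfsys listout[/]
RET  [brolebra/, fostaha, slesno_u, todu/]

Answer: [brolebra/, fostaha, slesno_u, todu/]


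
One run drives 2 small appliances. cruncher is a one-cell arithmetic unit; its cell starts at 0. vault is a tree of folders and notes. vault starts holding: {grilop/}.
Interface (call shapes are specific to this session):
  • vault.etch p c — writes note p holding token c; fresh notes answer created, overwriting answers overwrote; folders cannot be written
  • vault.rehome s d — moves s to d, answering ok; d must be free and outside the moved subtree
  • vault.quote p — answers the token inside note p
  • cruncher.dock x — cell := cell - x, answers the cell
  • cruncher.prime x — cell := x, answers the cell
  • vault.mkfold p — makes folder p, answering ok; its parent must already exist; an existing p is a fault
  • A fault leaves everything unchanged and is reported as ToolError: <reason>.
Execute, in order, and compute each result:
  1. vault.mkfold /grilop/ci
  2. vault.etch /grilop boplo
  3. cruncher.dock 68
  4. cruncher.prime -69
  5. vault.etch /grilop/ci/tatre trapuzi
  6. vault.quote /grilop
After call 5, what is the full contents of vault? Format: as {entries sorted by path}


! mkfold(p→/grilop/ci) -> ok
! etch(p→/grilop, c→boplo) -> ToolError: is a directory
! dock(x→68) -> -68
! prime(x→-69) -> -69
! etch(p→/grilop/ci/tatre, c→trapuzi) -> created
! quote(p→/grilop) -> ToolError: is a directory

Answer: {grilop/, grilop/ci/, grilop/ci/tatre=trapuzi}


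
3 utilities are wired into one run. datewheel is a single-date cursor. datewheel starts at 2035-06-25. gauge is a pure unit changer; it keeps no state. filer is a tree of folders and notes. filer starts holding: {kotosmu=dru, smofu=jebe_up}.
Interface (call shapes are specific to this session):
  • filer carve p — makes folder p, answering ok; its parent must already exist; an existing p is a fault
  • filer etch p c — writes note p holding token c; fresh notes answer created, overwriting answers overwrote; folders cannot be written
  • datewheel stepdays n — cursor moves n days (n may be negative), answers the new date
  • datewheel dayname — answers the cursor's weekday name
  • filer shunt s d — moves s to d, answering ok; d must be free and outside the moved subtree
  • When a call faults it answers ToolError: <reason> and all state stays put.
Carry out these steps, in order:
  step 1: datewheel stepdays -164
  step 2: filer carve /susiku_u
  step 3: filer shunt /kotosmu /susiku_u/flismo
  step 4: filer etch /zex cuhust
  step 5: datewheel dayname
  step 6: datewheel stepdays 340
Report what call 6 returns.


$ datewheel stepdays -164
= 2035-01-12
$ filer carve /susiku_u
= ok
$ filer shunt /kotosmu /susiku_u/flismo
= ok
$ filer etch /zex cuhust
= created
$ datewheel dayname
= Friday
$ datewheel stepdays 340
= 2035-12-18

Answer: 2035-12-18


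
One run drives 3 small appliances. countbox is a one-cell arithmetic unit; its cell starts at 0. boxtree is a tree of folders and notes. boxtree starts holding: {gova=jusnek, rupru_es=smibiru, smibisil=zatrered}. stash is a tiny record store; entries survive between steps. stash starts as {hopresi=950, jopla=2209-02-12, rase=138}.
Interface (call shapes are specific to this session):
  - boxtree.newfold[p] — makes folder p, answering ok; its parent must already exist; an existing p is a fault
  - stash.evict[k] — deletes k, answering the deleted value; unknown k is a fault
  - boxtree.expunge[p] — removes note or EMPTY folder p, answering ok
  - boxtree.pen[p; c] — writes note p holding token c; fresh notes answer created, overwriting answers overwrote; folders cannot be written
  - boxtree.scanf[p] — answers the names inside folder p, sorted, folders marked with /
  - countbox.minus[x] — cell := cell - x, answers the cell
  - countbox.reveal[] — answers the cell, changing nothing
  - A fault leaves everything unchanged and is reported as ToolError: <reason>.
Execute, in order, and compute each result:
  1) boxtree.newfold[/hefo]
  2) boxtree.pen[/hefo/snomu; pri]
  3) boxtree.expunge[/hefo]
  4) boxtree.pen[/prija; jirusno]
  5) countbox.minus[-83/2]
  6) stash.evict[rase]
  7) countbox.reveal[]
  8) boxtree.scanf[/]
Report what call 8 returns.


Answer: [gova, hefo/, prija, rupru_es, smibisil]

Derivation:
! boxtree.newfold(/hefo) == ok
! boxtree.pen(/hefo/snomu, pri) == created
! boxtree.expunge(/hefo) == ToolError: not empty
! boxtree.pen(/prija, jirusno) == created
! countbox.minus(-83/2) == 83/2
! stash.evict(rase) == 138
! countbox.reveal() == 83/2
! boxtree.scanf(/) == [gova, hefo/, prija, rupru_es, smibisil]


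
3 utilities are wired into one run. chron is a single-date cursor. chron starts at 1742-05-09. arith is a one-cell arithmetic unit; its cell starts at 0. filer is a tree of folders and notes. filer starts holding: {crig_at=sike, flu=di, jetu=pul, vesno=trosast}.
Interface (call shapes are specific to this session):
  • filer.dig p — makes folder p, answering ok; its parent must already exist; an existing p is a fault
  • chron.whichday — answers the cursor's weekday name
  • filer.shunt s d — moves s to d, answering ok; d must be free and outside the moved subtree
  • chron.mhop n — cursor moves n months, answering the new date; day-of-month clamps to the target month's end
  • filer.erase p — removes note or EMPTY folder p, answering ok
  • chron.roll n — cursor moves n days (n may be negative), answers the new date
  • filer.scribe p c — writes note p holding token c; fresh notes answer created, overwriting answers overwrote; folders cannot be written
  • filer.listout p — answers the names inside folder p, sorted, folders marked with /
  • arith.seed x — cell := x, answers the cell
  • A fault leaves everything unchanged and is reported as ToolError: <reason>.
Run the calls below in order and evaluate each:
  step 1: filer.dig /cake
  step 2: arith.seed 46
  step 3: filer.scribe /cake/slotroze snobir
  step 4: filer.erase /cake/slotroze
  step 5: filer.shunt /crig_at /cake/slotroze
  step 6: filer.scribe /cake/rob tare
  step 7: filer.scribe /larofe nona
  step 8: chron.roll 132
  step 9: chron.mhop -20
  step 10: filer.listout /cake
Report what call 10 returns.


>> filer.dig(/cake)
<< ok
>> arith.seed(46)
<< 46
>> filer.scribe(/cake/slotroze, snobir)
<< created
>> filer.erase(/cake/slotroze)
<< ok
>> filer.shunt(/crig_at, /cake/slotroze)
<< ok
>> filer.scribe(/cake/rob, tare)
<< created
>> filer.scribe(/larofe, nona)
<< created
>> chron.roll(132)
<< 1742-09-18
>> chron.mhop(-20)
<< 1741-01-18
>> filer.listout(/cake)
<< [rob, slotroze]

Answer: [rob, slotroze]


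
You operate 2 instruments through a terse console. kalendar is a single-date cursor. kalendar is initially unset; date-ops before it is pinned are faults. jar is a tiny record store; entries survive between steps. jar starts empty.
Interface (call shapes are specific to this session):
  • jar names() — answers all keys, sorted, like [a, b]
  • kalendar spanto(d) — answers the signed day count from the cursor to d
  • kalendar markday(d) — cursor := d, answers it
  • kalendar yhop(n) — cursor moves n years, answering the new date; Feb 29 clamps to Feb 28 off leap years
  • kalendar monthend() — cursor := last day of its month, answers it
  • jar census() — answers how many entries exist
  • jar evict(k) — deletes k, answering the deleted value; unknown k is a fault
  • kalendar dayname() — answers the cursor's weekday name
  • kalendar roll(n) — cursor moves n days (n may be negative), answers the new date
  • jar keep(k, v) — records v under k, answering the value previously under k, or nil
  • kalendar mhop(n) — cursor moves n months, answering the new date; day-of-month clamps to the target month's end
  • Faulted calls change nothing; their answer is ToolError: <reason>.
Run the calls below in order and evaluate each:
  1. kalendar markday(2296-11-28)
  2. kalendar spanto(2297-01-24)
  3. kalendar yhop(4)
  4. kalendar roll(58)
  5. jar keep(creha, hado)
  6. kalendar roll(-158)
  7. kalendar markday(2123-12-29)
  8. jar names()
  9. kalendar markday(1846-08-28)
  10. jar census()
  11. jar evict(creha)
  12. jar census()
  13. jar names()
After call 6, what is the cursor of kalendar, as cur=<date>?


[in] kalendar markday d='2296-11-28'
= 2296-11-28
[in] kalendar spanto d='2297-01-24'
= 57
[in] kalendar yhop n='4'
= 2300-11-28
[in] kalendar roll n='58'
= 2301-01-25
[in] jar keep k='creha' v='hado'
= nil
[in] kalendar roll n='-158'
= 2300-08-20
[in] kalendar markday d='2123-12-29'
= 2123-12-29
[in] jar names
= [creha]
[in] kalendar markday d='1846-08-28'
= 1846-08-28
[in] jar census
= 1
[in] jar evict k='creha'
= hado
[in] jar census
= 0
[in] jar names
= []

Answer: cur=2300-08-20


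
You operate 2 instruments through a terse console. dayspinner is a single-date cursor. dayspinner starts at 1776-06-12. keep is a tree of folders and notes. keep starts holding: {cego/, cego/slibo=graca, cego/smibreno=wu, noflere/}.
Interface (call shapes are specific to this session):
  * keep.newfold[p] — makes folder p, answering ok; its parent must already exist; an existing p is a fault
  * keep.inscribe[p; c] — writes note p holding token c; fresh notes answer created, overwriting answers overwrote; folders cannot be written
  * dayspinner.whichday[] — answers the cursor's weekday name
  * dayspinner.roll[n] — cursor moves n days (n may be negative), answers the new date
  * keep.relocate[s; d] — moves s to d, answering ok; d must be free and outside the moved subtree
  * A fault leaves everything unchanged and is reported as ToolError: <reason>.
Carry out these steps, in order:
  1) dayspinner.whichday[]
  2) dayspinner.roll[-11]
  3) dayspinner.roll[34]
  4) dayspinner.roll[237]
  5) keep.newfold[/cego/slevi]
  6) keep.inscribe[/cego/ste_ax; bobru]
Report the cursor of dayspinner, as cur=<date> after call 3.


Answer: cur=1776-07-05

Derivation:
;; whichday() => Wednesday
;; roll(n='-11') => 1776-06-01
;; roll(n='34') => 1776-07-05
;; roll(n='237') => 1777-02-27
;; newfold(p='/cego/slevi') => ok
;; inscribe(p='/cego/ste_ax', c='bobru') => created


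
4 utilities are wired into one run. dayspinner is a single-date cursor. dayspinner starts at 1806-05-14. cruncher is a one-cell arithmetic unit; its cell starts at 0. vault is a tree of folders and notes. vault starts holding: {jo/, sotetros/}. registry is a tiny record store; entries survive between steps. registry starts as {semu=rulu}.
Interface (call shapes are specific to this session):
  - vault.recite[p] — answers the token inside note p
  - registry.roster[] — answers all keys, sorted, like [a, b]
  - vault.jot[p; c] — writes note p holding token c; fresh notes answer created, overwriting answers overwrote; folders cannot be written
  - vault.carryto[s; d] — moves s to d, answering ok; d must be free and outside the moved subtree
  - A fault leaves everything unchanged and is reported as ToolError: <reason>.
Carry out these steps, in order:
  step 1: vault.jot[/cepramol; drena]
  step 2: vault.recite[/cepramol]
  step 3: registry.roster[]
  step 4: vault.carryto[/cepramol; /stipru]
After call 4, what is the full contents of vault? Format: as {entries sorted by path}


Answer: {jo/, sotetros/, stipru=drena}

Derivation:
Now I run jot on p: /cepramol, c: drena, — result: created.
I invoke recite on p: /cepramol, → drena.
I invoke roster, and observe [semu].
Now I run carryto on s: /cepramol, d: /stipru, which returns ok.


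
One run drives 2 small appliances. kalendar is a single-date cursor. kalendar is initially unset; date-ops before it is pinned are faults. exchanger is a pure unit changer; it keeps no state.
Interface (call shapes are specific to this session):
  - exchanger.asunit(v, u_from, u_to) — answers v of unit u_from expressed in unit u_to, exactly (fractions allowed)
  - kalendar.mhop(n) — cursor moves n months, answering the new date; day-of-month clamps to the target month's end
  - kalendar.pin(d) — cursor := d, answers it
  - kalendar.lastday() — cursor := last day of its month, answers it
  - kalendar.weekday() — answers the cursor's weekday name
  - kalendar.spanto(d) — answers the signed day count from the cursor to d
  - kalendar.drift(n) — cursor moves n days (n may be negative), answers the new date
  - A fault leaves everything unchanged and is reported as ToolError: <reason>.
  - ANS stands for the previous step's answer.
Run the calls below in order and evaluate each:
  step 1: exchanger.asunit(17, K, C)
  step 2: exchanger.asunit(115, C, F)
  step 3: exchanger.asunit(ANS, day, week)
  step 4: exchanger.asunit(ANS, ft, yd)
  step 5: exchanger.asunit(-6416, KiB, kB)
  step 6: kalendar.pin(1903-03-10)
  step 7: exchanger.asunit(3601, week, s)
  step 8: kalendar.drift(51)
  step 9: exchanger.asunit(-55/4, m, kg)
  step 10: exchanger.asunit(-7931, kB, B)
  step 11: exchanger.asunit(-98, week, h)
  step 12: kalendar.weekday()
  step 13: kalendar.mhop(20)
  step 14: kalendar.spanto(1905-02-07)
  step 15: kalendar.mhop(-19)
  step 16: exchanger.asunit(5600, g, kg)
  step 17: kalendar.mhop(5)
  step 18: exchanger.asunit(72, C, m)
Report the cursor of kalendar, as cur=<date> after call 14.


Answer: cur=1904-12-30

Derivation:
I invoke exchanger.asunit with v=17, u_from=K, u_to=C, — result: -5123/20.
I try exchanger.asunit with v=115, u_from=C, u_to=F, — result: 239.
Now I run exchanger.asunit with v=ANS, u_from=day, u_to=week, → 239/7.
I try exchanger.asunit with v=ANS, u_from=ft, u_to=yd, which returns 239/21.
Using exchanger.asunit with v=-6416, u_from=KiB, u_to=kB, and see -821248/125.
Next I call kalendar.pin with d=1903-03-10, and observe 1903-03-10.
I call exchanger.asunit with v=3601, u_from=week, u_to=s, — result: 2177884800.
I run kalendar.drift with n=51, and get 1903-04-30.
I call exchanger.asunit with v=-55/4, u_from=m, u_to=kg, and get ToolError: incompatible units.
I try exchanger.asunit with v=-7931, u_from=kB, u_to=B, and observe -7931000.
I run exchanger.asunit with v=-98, u_from=week, u_to=h, which returns -16464.
Now I run kalendar.weekday, giving Thursday.
Now I run kalendar.mhop with n=20, → 1904-12-30.
I call kalendar.spanto with d=1905-02-07, yielding 39.
I invoke kalendar.mhop with n=-19, which returns 1903-05-30.
I call exchanger.asunit with v=5600, u_from=g, u_to=kg: 28/5.
I try kalendar.mhop with n=5: 1903-10-30.
Invoking exchanger.asunit with v=72, u_from=C, u_to=m: ToolError: incompatible units.


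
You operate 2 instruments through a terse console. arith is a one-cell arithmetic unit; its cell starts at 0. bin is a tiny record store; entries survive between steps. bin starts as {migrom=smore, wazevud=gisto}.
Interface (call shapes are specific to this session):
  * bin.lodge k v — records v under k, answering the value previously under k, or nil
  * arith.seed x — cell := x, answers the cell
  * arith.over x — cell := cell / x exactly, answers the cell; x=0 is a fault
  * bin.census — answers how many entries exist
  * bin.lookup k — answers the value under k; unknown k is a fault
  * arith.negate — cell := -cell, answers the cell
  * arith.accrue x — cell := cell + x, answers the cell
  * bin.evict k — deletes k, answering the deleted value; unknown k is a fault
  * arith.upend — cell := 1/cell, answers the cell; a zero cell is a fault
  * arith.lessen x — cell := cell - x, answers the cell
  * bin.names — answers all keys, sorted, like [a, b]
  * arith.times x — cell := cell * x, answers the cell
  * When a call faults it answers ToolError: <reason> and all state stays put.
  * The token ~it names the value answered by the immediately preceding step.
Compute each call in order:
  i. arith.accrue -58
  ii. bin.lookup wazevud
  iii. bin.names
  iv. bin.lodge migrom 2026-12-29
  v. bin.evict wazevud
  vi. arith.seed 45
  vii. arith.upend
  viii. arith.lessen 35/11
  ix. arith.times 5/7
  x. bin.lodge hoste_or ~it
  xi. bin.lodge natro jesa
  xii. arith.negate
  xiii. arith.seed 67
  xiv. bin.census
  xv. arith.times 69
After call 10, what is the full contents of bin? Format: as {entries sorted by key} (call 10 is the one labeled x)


[in] accrue x='-58'
= -58
[in] lookup k='wazevud'
= gisto
[in] names
= [migrom, wazevud]
[in] lodge k='migrom' v='2026-12-29'
= smore
[in] evict k='wazevud'
= gisto
[in] seed x='45'
= 45
[in] upend
= 1/45
[in] lessen x='35/11'
= -1564/495
[in] times x='5/7'
= -1564/693
[in] lodge k='hoste_or' v='~it'
= nil
[in] lodge k='natro' v='jesa'
= nil
[in] negate
= 1564/693
[in] seed x='67'
= 67
[in] census
= 3
[in] times x='69'
= 4623

Answer: {hoste_or=-1564/693, migrom=2026-12-29}
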